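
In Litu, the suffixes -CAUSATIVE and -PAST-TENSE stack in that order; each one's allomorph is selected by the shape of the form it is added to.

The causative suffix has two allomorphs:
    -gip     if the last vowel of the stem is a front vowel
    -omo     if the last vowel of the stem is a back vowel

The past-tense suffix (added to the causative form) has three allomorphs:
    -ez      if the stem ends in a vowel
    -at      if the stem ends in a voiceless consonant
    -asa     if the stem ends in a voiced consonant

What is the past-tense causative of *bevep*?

bevepgipat

*bevep* — last vowel /e/ (a front vowel) → -gip → *bevepgip*.
The causative form *bevepgip*: final sound = /p/, a voiceless consonant → -at → *bevepgipat*.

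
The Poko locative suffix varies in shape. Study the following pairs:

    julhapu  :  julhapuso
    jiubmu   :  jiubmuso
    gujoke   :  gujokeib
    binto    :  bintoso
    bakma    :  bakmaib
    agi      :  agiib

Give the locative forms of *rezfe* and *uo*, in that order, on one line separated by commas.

rezfeib, uoso

The suffix is conditioned by the last vowel: -so when the last vowel of the stem is a rounded vowel (*julhapu*, *jiubmu*, *binto*); -ib when the last vowel of the stem is an unrounded vowel (*gujoke*, *bakma*, *agi*).
The last vowel of *rezfe* is /e/, which is an unrounded vowel, so the suffix is -ib, giving *rezfeib*.
*uo* — last vowel /o/ (a rounded vowel) → -so → *uoso*.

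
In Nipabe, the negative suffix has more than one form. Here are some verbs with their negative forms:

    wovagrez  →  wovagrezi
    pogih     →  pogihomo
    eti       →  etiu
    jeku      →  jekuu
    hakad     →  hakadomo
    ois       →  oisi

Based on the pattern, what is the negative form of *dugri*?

dugriu

The alternation tracks the final sound of the stem — -i when the stem ends in a sibilant (*wovagrez*, *ois*); -omo when the stem ends in a non-sibilant consonant (*pogih*, *hakad*); -u when the stem ends in a vowel (*eti*, *jeku*).
*dugri*: final sound = /i/, a vowel → -u → *dugriu*.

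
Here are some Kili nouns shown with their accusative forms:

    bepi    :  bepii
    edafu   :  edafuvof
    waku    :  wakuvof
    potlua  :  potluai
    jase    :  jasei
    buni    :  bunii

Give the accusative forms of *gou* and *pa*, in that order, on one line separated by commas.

gouvof, pai

The alternation tracks the last vowel of the stem — -vof when the last vowel of the stem is a rounded vowel (*edafu*, *waku*); -i when the last vowel of the stem is an unrounded vowel (*bepi*, *potlua*, *jase*, *buni*).
*gou* — last vowel /u/ (a rounded vowel) → -vof → *gouvof*.
Since the last vowel of *pa* is /a/ (an unrounded vowel), it takes -i, giving *pai*.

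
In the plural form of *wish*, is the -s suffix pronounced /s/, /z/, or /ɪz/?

/ɪz/

The stem *wish* ends in a sibilant (/s, z, ʃ, ʒ, tʃ, dʒ/).
The plural suffix surfaces as /ɪz/ after sibilants, /s/ after other voiceless consonants, and /z/ after other voiced sounds.
So the plural -s on *wish* is pronounced /ɪz/.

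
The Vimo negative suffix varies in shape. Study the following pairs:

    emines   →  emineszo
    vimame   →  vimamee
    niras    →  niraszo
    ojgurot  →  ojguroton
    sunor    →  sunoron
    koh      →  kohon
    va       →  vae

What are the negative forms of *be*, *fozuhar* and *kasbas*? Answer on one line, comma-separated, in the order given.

Looking at the final sound of each stem: -zo when the stem ends in a sibilant (*emines*, *niras*); -on when the stem ends in a non-sibilant consonant (*ojgurot*, *sunor*, *koh*); -e when the stem ends in a vowel (*vimame*, *va*).
The final sound of *be* is /e/, which is a vowel, so the suffix is -e, giving *bee*.
*fozuhar* — final sound /r/ (a non-sibilant consonant) → -on → *fozuharon*.
Since the final sound of *kasbas* is /s/ (a sibilant), it takes -zo, giving *kasbaszo*.

bee, fozuharon, kasbaszo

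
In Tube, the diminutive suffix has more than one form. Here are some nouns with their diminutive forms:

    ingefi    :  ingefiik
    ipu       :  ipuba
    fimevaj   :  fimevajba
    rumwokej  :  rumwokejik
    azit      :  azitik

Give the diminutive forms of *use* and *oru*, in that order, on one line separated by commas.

useik, oruba

The suffix is conditioned by the last vowel: -ik when the last vowel of the stem is a front vowel (*ingefi*, *rumwokej*, *azit*); -ba when the last vowel of the stem is a back vowel (*ipu*, *fimevaj*).
*use*: last vowel = /e/, a front vowel → -ik → *useik*.
The last vowel of *oru* is /u/, which is a back vowel, so the suffix is -ba, giving *oruba*.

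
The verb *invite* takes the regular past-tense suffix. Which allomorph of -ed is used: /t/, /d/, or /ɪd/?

/ɪd/

The stem *invite* ends in /t/ or /d/.
The -ed suffix is realized as /ɪd/ after /t, d/; as /t/ after other voiceless consonants; and as /d/ after other voiced sounds.
So -ed on *invite* is pronounced /ɪd/.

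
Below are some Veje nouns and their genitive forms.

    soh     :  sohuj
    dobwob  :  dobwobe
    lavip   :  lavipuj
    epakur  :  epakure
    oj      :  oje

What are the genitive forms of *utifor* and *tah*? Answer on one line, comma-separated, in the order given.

utifore, tahuj

The pattern is voicing of the final consonant: -uj when the stem ends in a voiceless consonant (*soh*, *lavip*); -e when the stem ends in a voiced consonant (*dobwob*, *epakur*, *oj*).
*utifor* — final consonant /r/ (voiced) → -e → *utifore*.
Since the final consonant of *tah* is /h/ (voiceless), it takes -uj, giving *tahuj*.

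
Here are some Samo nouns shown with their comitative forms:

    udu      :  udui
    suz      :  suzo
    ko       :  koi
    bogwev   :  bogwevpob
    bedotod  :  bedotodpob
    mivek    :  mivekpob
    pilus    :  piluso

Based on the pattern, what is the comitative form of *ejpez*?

ejpezo

The pattern is sibilance of the final sound: -o when the stem ends in a sibilant (*suz*, *pilus*); -pob when the stem ends in a non-sibilant consonant (*bogwev*, *bedotod*, *mivek*); -i when the stem ends in a vowel (*udu*, *ko*).
Since the final sound of *ejpez* is /z/ (a sibilant), it takes -o, giving *ejpezo*.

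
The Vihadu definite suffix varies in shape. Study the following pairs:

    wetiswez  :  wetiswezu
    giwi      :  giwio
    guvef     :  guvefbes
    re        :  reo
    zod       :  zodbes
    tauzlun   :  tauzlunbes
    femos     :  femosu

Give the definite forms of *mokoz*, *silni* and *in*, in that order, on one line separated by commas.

mokozu, silnio, inbes

The alternation tracks the final sound of the stem — -u when the stem ends in a sibilant (*wetiswez*, *femos*); -bes when the stem ends in a non-sibilant consonant (*guvef*, *zod*, *tauzlun*); -o when the stem ends in a vowel (*giwi*, *re*).
Since the final sound of *mokoz* is /z/ (a sibilant), it takes -u, giving *mokozu*.
The final sound of *silni* is /i/, which is a vowel, so the suffix is -o, giving *silnio*.
The final sound of *in* is /n/, which is a non-sibilant consonant, so the suffix is -bes, giving *inbes*.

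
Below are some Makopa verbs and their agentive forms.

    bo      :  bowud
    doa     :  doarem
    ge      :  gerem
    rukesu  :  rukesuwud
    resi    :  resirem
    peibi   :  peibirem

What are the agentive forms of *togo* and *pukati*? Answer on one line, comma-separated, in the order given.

The alternation tracks the last vowel of the stem — -wud when the last vowel of the stem is a rounded vowel (*bo*, *rukesu*); -rem when the last vowel of the stem is an unrounded vowel (*doa*, *ge*, *resi*, *peibi*).
*togo*: last vowel = /o/, a rounded vowel → -wud → *togowud*.
*pukati* — last vowel /i/ (an unrounded vowel) → -rem → *pukatirem*.

togowud, pukatirem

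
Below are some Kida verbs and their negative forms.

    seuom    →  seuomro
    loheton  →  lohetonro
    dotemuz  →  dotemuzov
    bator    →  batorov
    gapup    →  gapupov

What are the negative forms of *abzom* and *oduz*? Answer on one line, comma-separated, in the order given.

The pattern is nasality of the final consonant: -ro when the stem ends in a nasal (*seuom*, *loheton*); -ov when the stem ends in a non-nasal consonant (*dotemuz*, *bator*, *gapup*).
Since the final consonant of *abzom* is /m/ (a nasal), it takes -ro, giving *abzomro*.
*oduz* — final consonant /z/ (non-nasal) → -ov → *oduzov*.

abzomro, oduzov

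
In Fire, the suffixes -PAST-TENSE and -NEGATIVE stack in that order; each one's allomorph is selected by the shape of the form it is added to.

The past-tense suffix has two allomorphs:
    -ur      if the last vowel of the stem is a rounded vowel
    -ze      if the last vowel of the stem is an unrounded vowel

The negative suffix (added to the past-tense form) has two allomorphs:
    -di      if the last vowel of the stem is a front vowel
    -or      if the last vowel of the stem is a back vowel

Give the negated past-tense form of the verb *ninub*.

*ninub* — last vowel /u/ (a rounded vowel) → -ur → *ninubur*.
Since the last vowel of the past-tense form *ninubur* is /u/ (a back vowel), it takes -or, giving *ninuburor*.

ninuburor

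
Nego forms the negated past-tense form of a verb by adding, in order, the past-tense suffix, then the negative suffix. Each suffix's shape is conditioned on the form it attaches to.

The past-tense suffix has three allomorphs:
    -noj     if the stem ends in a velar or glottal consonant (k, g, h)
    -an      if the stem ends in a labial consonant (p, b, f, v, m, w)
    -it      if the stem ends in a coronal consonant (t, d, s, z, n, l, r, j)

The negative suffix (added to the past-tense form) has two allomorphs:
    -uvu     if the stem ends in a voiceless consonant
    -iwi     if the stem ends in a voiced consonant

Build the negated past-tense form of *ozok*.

ozoknojiwi

Since the final consonant of *ozok* is /k/ (velar/glottal), it takes -noj, giving *ozoknoj*.
The past-tense form *ozoknoj*: final consonant = /j/, voiced → -iwi → *ozoknojiwi*.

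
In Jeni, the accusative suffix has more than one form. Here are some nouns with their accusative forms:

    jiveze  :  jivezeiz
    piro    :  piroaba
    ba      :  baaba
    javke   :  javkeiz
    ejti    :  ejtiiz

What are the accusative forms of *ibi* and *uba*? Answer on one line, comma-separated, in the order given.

ibiiz, ubaaba

The suffix is conditioned by the last vowel: -iz when the last vowel of the stem is a front vowel (*jiveze*, *javke*, *ejti*); -aba when the last vowel of the stem is a back vowel (*piro*, *ba*).
The last vowel of *ibi* is /i/, which is a front vowel, so the suffix is -iz, giving *ibiiz*.
The last vowel of *uba* is /a/, which is a back vowel, so the suffix is -aba, giving *ubaaba*.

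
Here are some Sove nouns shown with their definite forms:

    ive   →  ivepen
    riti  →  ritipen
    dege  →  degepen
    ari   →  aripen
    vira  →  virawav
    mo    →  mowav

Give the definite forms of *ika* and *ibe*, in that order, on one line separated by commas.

ikawav, ibepen

Looking at the last vowel of each stem: -pen when the last vowel of the stem is a front vowel (*ive*, *riti*, *dege*, *ari*); -wav when the last vowel of the stem is a back vowel (*vira*, *mo*).
*ika* — last vowel /a/ (a back vowel) → -wav → *ikawav*.
*ibe*: last vowel = /e/, a front vowel → -pen → *ibepen*.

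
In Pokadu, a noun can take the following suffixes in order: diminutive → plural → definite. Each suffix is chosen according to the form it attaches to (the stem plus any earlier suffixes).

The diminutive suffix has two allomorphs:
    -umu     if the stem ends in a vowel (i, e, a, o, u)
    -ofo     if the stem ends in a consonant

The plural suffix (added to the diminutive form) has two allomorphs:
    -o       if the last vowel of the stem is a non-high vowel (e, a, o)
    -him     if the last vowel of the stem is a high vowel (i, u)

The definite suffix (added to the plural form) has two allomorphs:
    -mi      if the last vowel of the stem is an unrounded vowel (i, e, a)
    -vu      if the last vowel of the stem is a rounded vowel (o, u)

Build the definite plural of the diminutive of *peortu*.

Since the final sound of *peortu* is /u/ (a vowel), it takes -umu, giving *peortuumu*.
The diminutive form *peortuumu*: last vowel = /u/, a high vowel → -him → *peortuumuhim*.
The plural form *peortuumuhim* — last vowel /i/ (an unrounded vowel) → -mi → *peortuumuhimmi*.

peortuumuhimmi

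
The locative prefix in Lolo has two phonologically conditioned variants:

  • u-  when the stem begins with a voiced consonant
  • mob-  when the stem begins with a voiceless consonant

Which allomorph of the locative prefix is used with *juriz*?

u-

Since the first consonant of *juriz* is /j/ (voiced), it takes u-.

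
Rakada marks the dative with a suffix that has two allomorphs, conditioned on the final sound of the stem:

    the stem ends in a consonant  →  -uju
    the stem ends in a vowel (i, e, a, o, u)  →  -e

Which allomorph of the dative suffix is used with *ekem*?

The final sound of *ekem* is /m/, which is a consonant, so the suffix is -uju.

-uju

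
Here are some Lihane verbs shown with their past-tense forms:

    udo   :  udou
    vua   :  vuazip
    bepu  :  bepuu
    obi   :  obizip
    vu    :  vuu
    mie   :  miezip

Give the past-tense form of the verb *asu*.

Looking at the last vowel of each stem: -u when the last vowel of the stem is a rounded vowel (*udo*, *bepu*, *vu*); -zip when the last vowel of the stem is an unrounded vowel (*vua*, *obi*, *mie*).
The last vowel of *asu* is /u/, which is a rounded vowel, so the suffix is -u, giving *asuu*.

asuu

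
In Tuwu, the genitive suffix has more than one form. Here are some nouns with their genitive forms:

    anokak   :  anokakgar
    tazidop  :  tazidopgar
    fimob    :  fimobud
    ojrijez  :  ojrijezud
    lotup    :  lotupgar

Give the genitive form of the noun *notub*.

notubud

The alternation tracks the final consonant of the stem — -gar when the stem ends in a voiceless consonant (*anokak*, *tazidop*, *lotup*); -ud when the stem ends in a voiced consonant (*fimob*, *ojrijez*).
The final consonant of *notub* is /b/, which is voiced, so the suffix is -ud, giving *notubud*.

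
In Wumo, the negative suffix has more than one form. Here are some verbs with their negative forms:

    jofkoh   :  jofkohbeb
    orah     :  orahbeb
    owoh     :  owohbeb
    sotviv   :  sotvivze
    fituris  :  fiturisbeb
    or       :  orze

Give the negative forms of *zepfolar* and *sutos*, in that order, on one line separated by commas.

zepfolarze, sutosbeb

Looking at the final consonant of each stem: -beb when the stem ends in a voiceless consonant (*jofkoh*, *orah*, *owoh*, *fituris*); -ze when the stem ends in a voiced consonant (*sotviv*, *or*).
Since the final consonant of *zepfolar* is /r/ (voiced), it takes -ze, giving *zepfolarze*.
*sutos*: final consonant = /s/, voiceless → -beb → *sutosbeb*.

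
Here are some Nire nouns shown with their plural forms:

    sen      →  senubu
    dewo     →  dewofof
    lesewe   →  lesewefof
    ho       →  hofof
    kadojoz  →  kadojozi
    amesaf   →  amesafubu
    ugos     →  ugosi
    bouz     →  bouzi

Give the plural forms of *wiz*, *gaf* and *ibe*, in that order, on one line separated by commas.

The pattern is sibilance of the final sound: -i when the stem ends in a sibilant (*kadojoz*, *ugos*, *bouz*); -ubu when the stem ends in a non-sibilant consonant (*sen*, *amesaf*); -fof when the stem ends in a vowel (*dewo*, *lesewe*, *ho*).
Since the final sound of *wiz* is /z/ (a sibilant), it takes -i, giving *wizi*.
*gaf*: final sound = /f/, a non-sibilant consonant → -ubu → *gafubu*.
The final sound of *ibe* is /e/, which is a vowel, so the suffix is -fof, giving *ibefof*.

wizi, gafubu, ibefof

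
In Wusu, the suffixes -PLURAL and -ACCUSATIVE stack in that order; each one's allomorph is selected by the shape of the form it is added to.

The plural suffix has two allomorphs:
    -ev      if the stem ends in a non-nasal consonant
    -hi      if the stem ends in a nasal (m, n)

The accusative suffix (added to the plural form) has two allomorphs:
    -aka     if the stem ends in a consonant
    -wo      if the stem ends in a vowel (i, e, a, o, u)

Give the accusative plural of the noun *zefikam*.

Since the final consonant of *zefikam* is /m/ (a nasal), it takes -hi, giving *zefikamhi*.
The plural form *zefikamhi* — final sound /i/ (a vowel) → -wo → *zefikamhiwo*.

zefikamhiwo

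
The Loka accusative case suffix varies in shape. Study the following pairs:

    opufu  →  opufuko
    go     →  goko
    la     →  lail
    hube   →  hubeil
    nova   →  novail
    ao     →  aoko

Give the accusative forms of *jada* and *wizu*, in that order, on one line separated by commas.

The suffix is conditioned by the last vowel: -ko when the last vowel of the stem is a rounded vowel (*opufu*, *go*, *ao*); -il when the last vowel of the stem is an unrounded vowel (*la*, *hube*, *nova*).
*jada*: last vowel = /a/, an unrounded vowel → -il → *jadail*.
*wizu*: last vowel = /u/, a rounded vowel → -ko → *wizuko*.

jadail, wizuko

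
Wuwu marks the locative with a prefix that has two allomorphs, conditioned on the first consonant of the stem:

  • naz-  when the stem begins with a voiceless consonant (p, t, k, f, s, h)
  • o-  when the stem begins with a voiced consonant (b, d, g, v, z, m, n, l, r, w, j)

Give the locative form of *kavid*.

*kavid* — first consonant /k/ (voiceless) → naz- → *nazkavid*.

nazkavid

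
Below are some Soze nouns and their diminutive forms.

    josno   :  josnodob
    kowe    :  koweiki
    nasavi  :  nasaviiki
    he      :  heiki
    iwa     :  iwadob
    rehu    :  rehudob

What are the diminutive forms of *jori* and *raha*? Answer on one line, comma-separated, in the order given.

joriiki, rahadob

The suffix is conditioned by the last vowel: -iki when the last vowel of the stem is a front vowel (*kowe*, *nasavi*, *he*); -dob when the last vowel of the stem is a back vowel (*josno*, *iwa*, *rehu*).
*jori*: last vowel = /i/, a front vowel → -iki → *joriiki*.
Since the last vowel of *raha* is /a/ (a back vowel), it takes -dob, giving *rahadob*.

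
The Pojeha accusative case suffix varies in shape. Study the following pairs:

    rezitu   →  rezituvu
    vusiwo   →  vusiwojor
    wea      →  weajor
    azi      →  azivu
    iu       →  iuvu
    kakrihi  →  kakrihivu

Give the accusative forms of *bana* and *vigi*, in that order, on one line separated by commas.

Looking at the last vowel of each stem: -vu when the last vowel of the stem is a high vowel (*rezitu*, *azi*, *iu*, *kakrihi*); -jor when the last vowel of the stem is a non-high vowel (*vusiwo*, *wea*).
The last vowel of *bana* is /a/, which is a non-high vowel, so the suffix is -jor, giving *banajor*.
*vigi*: last vowel = /i/, a high vowel → -vu → *vigivu*.

banajor, vigivu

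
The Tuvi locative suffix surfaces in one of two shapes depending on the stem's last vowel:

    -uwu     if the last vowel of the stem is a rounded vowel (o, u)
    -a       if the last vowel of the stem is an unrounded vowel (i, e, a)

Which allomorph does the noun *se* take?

-a

The last vowel of *se* is /e/, which is an unrounded vowel, so the suffix is -a.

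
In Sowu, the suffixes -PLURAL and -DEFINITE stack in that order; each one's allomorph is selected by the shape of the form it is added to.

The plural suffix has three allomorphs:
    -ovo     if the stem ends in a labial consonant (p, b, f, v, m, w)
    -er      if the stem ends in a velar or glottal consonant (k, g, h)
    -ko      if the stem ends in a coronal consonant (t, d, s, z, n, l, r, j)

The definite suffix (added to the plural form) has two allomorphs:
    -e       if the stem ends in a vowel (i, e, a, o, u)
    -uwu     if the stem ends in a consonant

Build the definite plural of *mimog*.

mimogeruwu

Since the final consonant of *mimog* is /g/ (velar/glottal), it takes -er, giving *mimoger*.
Since the final sound of the plural form *mimoger* is /r/ (a consonant), it takes -uwu, giving *mimogeruwu*.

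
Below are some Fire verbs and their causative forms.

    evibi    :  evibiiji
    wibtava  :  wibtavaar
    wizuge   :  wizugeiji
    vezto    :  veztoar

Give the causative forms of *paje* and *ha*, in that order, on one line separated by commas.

The pattern is front/back vowel harmony: -iji when the last vowel of the stem is a front vowel (*evibi*, *wizuge*); -ar when the last vowel of the stem is a back vowel (*wibtava*, *vezto*).
The last vowel of *paje* is /e/, which is a front vowel, so the suffix is -iji, giving *pajeiji*.
Since the last vowel of *ha* is /a/ (a back vowel), it takes -ar, giving *haar*.

pajeiji, haar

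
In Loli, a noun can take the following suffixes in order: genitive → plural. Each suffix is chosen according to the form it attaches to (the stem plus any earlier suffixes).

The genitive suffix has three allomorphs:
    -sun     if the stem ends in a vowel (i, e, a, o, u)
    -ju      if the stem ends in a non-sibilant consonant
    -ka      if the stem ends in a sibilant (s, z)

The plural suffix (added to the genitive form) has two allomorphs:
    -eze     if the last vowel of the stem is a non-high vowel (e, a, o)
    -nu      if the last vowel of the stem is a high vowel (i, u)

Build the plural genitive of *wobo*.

wobosunnu

*wobo* — final sound /o/ (a vowel) → -sun → *wobosun*.
The last vowel of the genitive form *wobosun* is /u/, which is a high vowel, so the plural suffix is -nu, giving *wobosunnu*.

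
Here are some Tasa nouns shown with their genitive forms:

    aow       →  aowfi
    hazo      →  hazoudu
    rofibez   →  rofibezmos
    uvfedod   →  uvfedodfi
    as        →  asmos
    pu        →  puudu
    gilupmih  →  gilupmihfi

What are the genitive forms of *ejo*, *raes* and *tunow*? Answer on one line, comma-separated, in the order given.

ejoudu, raesmos, tunowfi

The suffix is conditioned by the final sound: -mos when the stem ends in a sibilant (*rofibez*, *as*); -fi when the stem ends in a non-sibilant consonant (*aow*, *uvfedod*, *gilupmih*); -udu when the stem ends in a vowel (*hazo*, *pu*).
*ejo*: final sound = /o/, a vowel → -udu → *ejoudu*.
Since the final sound of *raes* is /s/ (a sibilant), it takes -mos, giving *raesmos*.
*tunow*: final sound = /w/, a non-sibilant consonant → -fi → *tunowfi*.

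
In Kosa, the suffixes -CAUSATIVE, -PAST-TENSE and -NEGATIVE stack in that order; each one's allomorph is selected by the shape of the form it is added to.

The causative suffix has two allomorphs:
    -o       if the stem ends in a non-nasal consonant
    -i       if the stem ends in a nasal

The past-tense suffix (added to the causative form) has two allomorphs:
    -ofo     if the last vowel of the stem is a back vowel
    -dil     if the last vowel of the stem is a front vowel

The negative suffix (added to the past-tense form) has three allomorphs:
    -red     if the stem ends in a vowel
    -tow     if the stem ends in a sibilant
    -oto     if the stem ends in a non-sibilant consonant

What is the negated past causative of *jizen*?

The final consonant of *jizen* is /n/, which is a nasal, so the causative suffix is -i, giving *jizeni*.
The causative form *jizeni* — last vowel /i/ (a front vowel) → -dil → *jizenidil*.
Since the final sound of the past-tense form *jizenidil* is /l/ (a non-sibilant consonant), it takes -oto, giving *jizenidiloto*.

jizenidiloto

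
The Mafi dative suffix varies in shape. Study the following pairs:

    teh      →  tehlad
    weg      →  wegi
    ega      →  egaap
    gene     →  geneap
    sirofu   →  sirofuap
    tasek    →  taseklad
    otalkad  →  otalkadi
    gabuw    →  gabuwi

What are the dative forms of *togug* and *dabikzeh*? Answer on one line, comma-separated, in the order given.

Looking at the final sound of each stem: -lad when the stem ends in a voiceless consonant (*teh*, *tasek*); -i when the stem ends in a voiced consonant (*weg*, *otalkad*, *gabuw*); -ap when the stem ends in a vowel (*ega*, *gene*, *sirofu*).
*togug* — final sound /g/ (a voiced consonant) → -i → *togugi*.
*dabikzeh*: final sound = /h/, a voiceless consonant → -lad → *dabikzehlad*.

togugi, dabikzehlad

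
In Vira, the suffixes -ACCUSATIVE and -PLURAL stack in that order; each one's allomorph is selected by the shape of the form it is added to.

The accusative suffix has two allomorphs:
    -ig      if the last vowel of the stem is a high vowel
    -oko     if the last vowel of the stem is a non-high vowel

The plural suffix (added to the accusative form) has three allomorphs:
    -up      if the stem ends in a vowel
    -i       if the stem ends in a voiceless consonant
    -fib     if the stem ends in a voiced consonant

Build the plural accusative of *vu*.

Since the last vowel of *vu* is /u/ (a high vowel), it takes -ig, giving *vuig*.
The accusative form *vuig* — final sound /g/ (a voiced consonant) → -fib → *vuigfib*.

vuigfib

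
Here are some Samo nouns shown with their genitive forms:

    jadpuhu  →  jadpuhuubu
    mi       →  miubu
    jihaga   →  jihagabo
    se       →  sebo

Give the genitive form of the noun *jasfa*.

The alternation tracks the last vowel of the stem — -ubu when the last vowel of the stem is a high vowel (*jadpuhu*, *mi*); -bo when the last vowel of the stem is a non-high vowel (*jihaga*, *se*).
The last vowel of *jasfa* is /a/, which is a non-high vowel, so the suffix is -bo, giving *jasfabo*.

jasfabo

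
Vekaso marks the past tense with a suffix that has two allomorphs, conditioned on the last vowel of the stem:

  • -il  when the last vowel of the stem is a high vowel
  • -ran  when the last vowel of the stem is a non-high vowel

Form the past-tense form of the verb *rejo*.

*rejo*: last vowel = /o/, a non-high vowel → -ran → *rejoran*.

rejoran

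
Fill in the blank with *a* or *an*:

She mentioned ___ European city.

a

The indefinite article is chosen by the initial *sound* of the following word, not its spelling.
*European* begins with the sound /jʊ/ (eu pronounced /jʊ/) — a consonant sound.
So the article is *a*: She mentioned a European city.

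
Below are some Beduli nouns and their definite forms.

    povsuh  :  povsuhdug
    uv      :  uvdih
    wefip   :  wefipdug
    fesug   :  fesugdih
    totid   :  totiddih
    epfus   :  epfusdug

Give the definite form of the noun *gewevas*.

gewevasdug

The pattern is voicing of the final consonant: -dug when the stem ends in a voiceless consonant (*povsuh*, *wefip*, *epfus*); -dih when the stem ends in a voiced consonant (*uv*, *fesug*, *totid*).
The final consonant of *gewevas* is /s/, which is voiceless, so the suffix is -dug, giving *gewevasdug*.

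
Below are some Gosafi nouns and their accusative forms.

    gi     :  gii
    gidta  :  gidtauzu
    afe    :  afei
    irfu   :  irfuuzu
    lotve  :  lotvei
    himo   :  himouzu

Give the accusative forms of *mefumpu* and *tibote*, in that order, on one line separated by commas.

mefumpuuzu, tibotei

The suffix is conditioned by the last vowel: -i when the last vowel of the stem is a front vowel (*gi*, *afe*, *lotve*); -uzu when the last vowel of the stem is a back vowel (*gidta*, *irfu*, *himo*).
The last vowel of *mefumpu* is /u/, which is a back vowel, so the suffix is -uzu, giving *mefumpuuzu*.
Since the last vowel of *tibote* is /e/ (a front vowel), it takes -i, giving *tibotei*.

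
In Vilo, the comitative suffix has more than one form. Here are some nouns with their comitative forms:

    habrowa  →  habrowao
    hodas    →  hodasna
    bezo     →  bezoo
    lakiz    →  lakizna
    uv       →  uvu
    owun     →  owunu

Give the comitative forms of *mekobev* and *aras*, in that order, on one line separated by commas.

Looking at the final sound of each stem: -na when the stem ends in a sibilant (*hodas*, *lakiz*); -u when the stem ends in a non-sibilant consonant (*uv*, *owun*); -o when the stem ends in a vowel (*habrowa*, *bezo*).
*mekobev*: final sound = /v/, a non-sibilant consonant → -u → *mekobevu*.
*aras*: final sound = /s/, a sibilant → -na → *arasna*.

mekobevu, arasna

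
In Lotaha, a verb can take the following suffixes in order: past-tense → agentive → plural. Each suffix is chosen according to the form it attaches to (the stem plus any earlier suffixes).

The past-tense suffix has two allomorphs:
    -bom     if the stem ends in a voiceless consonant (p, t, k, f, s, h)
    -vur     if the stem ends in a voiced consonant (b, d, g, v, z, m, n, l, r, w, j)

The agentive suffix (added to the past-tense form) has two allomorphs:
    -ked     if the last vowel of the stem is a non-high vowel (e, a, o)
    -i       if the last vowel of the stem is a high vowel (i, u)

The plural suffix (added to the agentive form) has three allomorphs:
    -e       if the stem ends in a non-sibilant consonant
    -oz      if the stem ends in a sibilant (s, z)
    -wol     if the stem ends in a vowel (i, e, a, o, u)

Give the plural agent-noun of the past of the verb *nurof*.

*nurof*: final consonant = /f/, voiceless → -bom → *nurofbom*.
The past-tense form *nurofbom* — last vowel /o/ (a non-high vowel) → -ked → *nurofbomked*.
The final sound of the agentive form *nurofbomked* is /d/, which is a non-sibilant consonant, so the plural suffix is -e, giving *nurofbomkede*.

nurofbomkede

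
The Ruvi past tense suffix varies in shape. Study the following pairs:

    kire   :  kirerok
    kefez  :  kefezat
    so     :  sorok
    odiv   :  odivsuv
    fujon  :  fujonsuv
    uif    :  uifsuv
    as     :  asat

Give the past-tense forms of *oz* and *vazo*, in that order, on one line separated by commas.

ozat, vazorok

The suffix is conditioned by the final sound: -at when the stem ends in a sibilant (*kefez*, *as*); -suv when the stem ends in a non-sibilant consonant (*odiv*, *fujon*, *uif*); -rok when the stem ends in a vowel (*kire*, *so*).
*oz*: final sound = /z/, a sibilant → -at → *ozat*.
*vazo* — final sound /o/ (a vowel) → -rok → *vazorok*.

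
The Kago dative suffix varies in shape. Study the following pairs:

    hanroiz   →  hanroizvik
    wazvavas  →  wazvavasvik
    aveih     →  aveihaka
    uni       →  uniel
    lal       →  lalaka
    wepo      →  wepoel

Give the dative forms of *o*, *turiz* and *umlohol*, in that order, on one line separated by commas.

Looking at the final sound of each stem: -vik when the stem ends in a sibilant (*hanroiz*, *wazvavas*); -aka when the stem ends in a non-sibilant consonant (*aveih*, *lal*); -el when the stem ends in a vowel (*uni*, *wepo*).
*o* — final sound /o/ (a vowel) → -el → *oel*.
*turiz*: final sound = /z/, a sibilant → -vik → *turizvik*.
Since the final sound of *umlohol* is /l/ (a non-sibilant consonant), it takes -aka, giving *umloholaka*.

oel, turizvik, umloholaka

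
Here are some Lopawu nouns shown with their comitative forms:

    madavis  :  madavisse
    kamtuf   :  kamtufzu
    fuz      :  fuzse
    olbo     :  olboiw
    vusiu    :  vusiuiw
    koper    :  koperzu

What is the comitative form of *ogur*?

ogurzu

The suffix is conditioned by the final sound: -se when the stem ends in a sibilant (*madavis*, *fuz*); -zu when the stem ends in a non-sibilant consonant (*kamtuf*, *koper*); -iw when the stem ends in a vowel (*olbo*, *vusiu*).
Since the final sound of *ogur* is /r/ (a non-sibilant consonant), it takes -zu, giving *ogurzu*.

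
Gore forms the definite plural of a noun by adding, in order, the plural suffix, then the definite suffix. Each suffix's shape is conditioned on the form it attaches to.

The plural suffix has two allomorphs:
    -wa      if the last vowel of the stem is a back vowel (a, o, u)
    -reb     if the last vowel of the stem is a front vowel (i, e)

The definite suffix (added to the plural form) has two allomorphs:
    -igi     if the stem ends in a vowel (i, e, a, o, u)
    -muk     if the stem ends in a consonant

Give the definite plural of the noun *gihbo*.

gihbowaigi

The last vowel of *gihbo* is /o/, which is a back vowel, so the plural suffix is -wa, giving *gihbowa*.
The plural form *gihbowa*: final sound = /a/, a vowel → -igi → *gihbowaigi*.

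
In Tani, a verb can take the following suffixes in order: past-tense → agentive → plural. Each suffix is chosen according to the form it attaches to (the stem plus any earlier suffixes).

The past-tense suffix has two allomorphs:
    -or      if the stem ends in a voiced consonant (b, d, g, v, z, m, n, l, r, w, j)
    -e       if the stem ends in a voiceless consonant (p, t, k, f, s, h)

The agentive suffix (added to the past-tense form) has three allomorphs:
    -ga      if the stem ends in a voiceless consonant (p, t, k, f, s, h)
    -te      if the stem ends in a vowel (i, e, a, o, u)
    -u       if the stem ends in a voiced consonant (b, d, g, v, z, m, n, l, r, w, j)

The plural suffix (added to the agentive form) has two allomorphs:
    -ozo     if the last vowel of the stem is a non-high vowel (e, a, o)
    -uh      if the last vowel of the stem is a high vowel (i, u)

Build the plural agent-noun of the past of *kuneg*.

kunegoruuh

*kuneg* — final consonant /g/ (voiced) → -or → *kunegor*.
The past-tense form *kunegor* — final sound /r/ (a voiced consonant) → -u → *kunegoru*.
The agentive form *kunegoru*: last vowel = /u/, a high vowel → -uh → *kunegoruuh*.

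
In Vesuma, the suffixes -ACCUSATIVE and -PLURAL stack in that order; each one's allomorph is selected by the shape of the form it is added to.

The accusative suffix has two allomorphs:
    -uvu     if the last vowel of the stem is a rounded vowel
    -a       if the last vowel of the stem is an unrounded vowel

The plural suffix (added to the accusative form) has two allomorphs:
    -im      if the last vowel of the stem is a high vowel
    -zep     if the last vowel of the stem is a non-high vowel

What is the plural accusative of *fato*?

*fato* — last vowel /o/ (a rounded vowel) → -uvu → *fatouvu*.
The accusative form *fatouvu*: last vowel = /u/, a high vowel → -im → *fatouvuim*.

fatouvuim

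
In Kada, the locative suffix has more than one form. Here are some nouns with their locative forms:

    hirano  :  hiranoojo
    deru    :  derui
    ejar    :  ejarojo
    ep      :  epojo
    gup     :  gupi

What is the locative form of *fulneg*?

Looking at the last vowel of each stem: -i when the last vowel of the stem is a high vowel (*deru*, *gup*); -ojo when the last vowel of the stem is a non-high vowel (*hirano*, *ejar*, *ep*).
*fulneg*: last vowel = /e/, a non-high vowel → -ojo → *fulnegojo*.

fulnegojo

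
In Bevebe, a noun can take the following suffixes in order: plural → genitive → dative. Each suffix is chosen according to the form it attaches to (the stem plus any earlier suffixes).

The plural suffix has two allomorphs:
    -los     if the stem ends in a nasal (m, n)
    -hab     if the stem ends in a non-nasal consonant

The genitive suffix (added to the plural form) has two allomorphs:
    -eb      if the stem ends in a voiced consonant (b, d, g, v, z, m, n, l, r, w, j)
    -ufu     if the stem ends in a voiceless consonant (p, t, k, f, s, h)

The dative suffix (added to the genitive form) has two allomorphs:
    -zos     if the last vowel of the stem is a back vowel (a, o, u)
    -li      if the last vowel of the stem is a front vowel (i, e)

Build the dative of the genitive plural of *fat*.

The final consonant of *fat* is /t/, which is non-nasal, so the plural suffix is -hab, giving *fathab*.
Since the final consonant of the plural form *fathab* is /b/ (voiced), it takes -eb, giving *fathabeb*.
The genitive form *fathabeb*: last vowel = /e/, a front vowel → -li → *fathabebli*.

fathabebli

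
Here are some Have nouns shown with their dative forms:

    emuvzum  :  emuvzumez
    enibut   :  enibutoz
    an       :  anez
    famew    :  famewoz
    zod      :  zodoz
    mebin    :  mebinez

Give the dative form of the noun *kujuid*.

kujuidoz

Looking at the final consonant of each stem: -ez when the stem ends in a nasal (*emuvzum*, *an*, *mebin*); -oz when the stem ends in a non-nasal consonant (*enibut*, *famew*, *zod*).
Since the final consonant of *kujuid* is /d/ (non-nasal), it takes -oz, giving *kujuidoz*.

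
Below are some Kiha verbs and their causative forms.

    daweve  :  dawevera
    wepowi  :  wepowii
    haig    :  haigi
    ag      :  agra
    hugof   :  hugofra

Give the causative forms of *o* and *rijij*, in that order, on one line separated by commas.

The suffix is conditioned by the last vowel: -i when the last vowel of the stem is a high vowel (*wepowi*, *haig*); -ra when the last vowel of the stem is a non-high vowel (*daweve*, *ag*, *hugof*).
Since the last vowel of *o* is /o/ (a non-high vowel), it takes -ra, giving *ora*.
*rijij* — last vowel /i/ (a high vowel) → -i → *rijiji*.

ora, rijiji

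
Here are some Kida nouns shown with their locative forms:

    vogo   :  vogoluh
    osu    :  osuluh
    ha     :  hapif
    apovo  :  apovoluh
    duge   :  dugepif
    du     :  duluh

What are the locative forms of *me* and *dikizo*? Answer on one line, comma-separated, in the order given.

mepif, dikizoluh

The pattern is rounding harmony: -luh when the last vowel of the stem is a rounded vowel (*vogo*, *osu*, *apovo*, *du*); -pif when the last vowel of the stem is an unrounded vowel (*ha*, *duge*).
*me* — last vowel /e/ (an unrounded vowel) → -pif → *mepif*.
Since the last vowel of *dikizo* is /o/ (a rounded vowel), it takes -luh, giving *dikizoluh*.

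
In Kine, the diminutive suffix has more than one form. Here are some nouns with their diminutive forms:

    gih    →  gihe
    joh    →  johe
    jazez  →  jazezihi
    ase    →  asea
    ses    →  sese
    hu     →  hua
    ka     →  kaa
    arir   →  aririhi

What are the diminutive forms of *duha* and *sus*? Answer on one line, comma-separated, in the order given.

The alternation tracks the final sound of the stem — -e when the stem ends in a voiceless consonant (*gih*, *joh*, *ses*); -ihi when the stem ends in a voiced consonant (*jazez*, *arir*); -a when the stem ends in a vowel (*ase*, *hu*, *ka*).
Since the final sound of *duha* is /a/ (a vowel), it takes -a, giving *duhaa*.
The final sound of *sus* is /s/, which is a voiceless consonant, so the suffix is -e, giving *suse*.

duhaa, suse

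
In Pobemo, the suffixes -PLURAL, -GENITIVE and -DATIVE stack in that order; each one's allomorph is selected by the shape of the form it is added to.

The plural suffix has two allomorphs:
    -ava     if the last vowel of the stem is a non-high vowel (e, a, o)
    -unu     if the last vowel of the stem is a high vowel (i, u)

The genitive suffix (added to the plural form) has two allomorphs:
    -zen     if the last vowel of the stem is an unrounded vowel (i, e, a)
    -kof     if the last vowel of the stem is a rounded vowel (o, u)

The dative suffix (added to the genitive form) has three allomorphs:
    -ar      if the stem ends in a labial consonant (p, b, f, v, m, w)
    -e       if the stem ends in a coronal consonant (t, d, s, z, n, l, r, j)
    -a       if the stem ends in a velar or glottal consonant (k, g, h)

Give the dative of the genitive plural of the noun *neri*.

neriunukofar

The last vowel of *neri* is /i/, which is a high vowel, so the plural suffix is -unu, giving *neriunu*.
The plural form *neriunu*: last vowel = /u/, a rounded vowel → -kof → *neriunukof*.
Since the final consonant of the genitive form *neriunukof* is /f/ (labial), it takes -ar, giving *neriunukofar*.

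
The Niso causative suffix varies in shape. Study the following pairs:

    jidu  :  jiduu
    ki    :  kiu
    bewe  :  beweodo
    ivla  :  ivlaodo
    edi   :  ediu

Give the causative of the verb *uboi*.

Looking at the last vowel of each stem: -u when the last vowel of the stem is a high vowel (*jidu*, *ki*, *edi*); -odo when the last vowel of the stem is a non-high vowel (*bewe*, *ivla*).
*uboi*: last vowel = /i/, a high vowel → -u → *uboiu*.

uboiu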